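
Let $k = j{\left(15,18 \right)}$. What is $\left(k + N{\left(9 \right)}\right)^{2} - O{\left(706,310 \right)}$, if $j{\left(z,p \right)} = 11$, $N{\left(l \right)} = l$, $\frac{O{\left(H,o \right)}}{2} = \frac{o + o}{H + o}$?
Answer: $\frac{50645}{127} \approx 398.78$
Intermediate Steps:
$O{\left(H,o \right)} = \frac{4 o}{H + o}$ ($O{\left(H,o \right)} = 2 \frac{o + o}{H + o} = 2 \frac{2 o}{H + o} = \frac{4 o}{H + o}$)
$k = 11$
$\left(k + N{\left(9 \right)}\right)^{2} - O{\left(706,310 \right)} = \left(11 + 9\right)^{2} - 4 \cdot 310 \frac{1}{706 + 310} = 20^{2} - 4 \cdot 310 \cdot \frac{1}{1016} = 400 - 4 \cdot 310 \cdot \frac{1}{1016} = 400 - \frac{155}{127} = \frac{50645}{127}$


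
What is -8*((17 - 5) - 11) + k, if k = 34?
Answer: 26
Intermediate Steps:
-8*((17 - 5) - 11) + k = -8*((17 - 5) - 11) + 34 = -8*(12 - 11) + 34 = -8*1 + 34 = -8 + 34 = 26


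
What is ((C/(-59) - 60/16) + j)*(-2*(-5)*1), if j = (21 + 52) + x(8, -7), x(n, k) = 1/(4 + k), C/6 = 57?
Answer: 223445/354 ≈ 631.20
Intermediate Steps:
C = 342 (C = 6*57 = 342)
j = 218/3 (j = (21 + 52) + 1/(4 - 7) = 73 + 1/(-3) = 73 - 1/3 = 218/3 ≈ 72.667)
((C/(-59) - 60/16) + j)*(-2*(-5)*1) = ((342/(-59) - 60/16) + 218/3)*(-2*(-5)*1) = ((342*(-1/59) - 60*1/16) + 218/3)*(10*1) = ((-342/59 - 15/4) + 218/3)*10 = (-2253/236 + 218/3)*10 = (44689/708)*10 = 223445/354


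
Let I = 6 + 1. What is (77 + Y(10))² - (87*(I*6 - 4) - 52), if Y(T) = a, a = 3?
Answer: 3146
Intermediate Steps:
I = 7
Y(T) = 3
(77 + Y(10))² - (87*(I*6 - 4) - 52) = (77 + 3)² - (87*(7*6 - 4) - 52) = 80² - (87*(42 - 4) - 52) = 6400 - (87*38 - 52) = 6400 - (3306 - 52) = 6400 - 1*3254 = 6400 - 3254 = 3146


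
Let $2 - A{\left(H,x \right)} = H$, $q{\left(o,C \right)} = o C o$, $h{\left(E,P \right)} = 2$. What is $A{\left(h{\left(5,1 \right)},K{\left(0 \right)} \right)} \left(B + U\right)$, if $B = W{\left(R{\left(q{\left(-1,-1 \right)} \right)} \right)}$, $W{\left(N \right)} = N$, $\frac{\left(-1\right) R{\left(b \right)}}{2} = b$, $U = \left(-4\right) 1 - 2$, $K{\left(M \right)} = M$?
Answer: $0$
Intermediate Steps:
$q{\left(o,C \right)} = C o^{2}$ ($q{\left(o,C \right)} = C o o = C o^{2}$)
$A{\left(H,x \right)} = 2 - H$
$U = -6$ ($U = -4 - 2 = -6$)
$R{\left(b \right)} = - 2 b$
$B = 2$ ($B = - 2 \left(- \left(-1\right)^{2}\right) = - 2 \left(\left(-1\right) 1\right) = \left(-2\right) \left(-1\right) = 2$)
$A{\left(h{\left(5,1 \right)},K{\left(0 \right)} \right)} \left(B + U\right) = \left(2 - 2\right) \left(2 - 6\right) = \left(2 - 2\right) \left(-4\right) = 0 \left(-4\right) = 0$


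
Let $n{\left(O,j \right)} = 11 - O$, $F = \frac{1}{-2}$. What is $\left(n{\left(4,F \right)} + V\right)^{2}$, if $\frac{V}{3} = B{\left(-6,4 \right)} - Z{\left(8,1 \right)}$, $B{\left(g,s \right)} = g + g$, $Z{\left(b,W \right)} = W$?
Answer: $1024$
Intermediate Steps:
$B{\left(g,s \right)} = 2 g$
$F = - \frac{1}{2} \approx -0.5$
$V = -39$ ($V = 3 \left(2 \left(-6\right) - 1\right) = 3 \left(-12 - 1\right) = 3 \left(-13\right) = -39$)
$\left(n{\left(4,F \right)} + V\right)^{2} = \left(\left(11 - 4\right) - 39\right)^{2} = \left(7 - 39\right)^{2} = \left(-32\right)^{2} = 1024$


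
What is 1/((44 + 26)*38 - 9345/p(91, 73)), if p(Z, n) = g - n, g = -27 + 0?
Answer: 20/55069 ≈ 0.00036318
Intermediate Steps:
g = -27
p(Z, n) = -27 - n
1/((44 + 26)*38 - 9345/p(91, 73)) = 1/((44 + 26)*38 - 9345/(-27 - 1*73)) = 1/(70*38 - 9345/(-27 - 73)) = 1/(2660 - 9345/(-100)) = 1/(2660 - 9345*(-1/100)) = 1/(2660 + 1869/20) = 1/(55069/20) = 20/55069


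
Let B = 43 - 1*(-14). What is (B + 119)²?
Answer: 30976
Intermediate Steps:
B = 57 (B = 43 + 14 = 57)
(B + 119)² = (57 + 119)² = 176² = 30976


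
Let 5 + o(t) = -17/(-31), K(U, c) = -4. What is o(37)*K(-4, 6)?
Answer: 552/31 ≈ 17.806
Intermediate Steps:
o(t) = -138/31 (o(t) = -5 - 17/(-31) = -5 - 17*(-1/31) = -5 + 17/31 = -138/31)
o(37)*K(-4, 6) = -138/31*(-4) = 552/31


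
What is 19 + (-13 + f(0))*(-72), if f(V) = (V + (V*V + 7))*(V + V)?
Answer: 955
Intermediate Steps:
f(V) = 2*V*(7 + V + V**2) (f(V) = (V + (V**2 + 7))*(2*V) = (V + (7 + V**2))*(2*V) = (7 + V + V**2)*(2*V) = 2*V*(7 + V + V**2))
19 + (-13 + f(0))*(-72) = 19 + (-13 + 2*0*(7 + 0 + 0**2))*(-72) = 19 + (-13 + 2*0*(7 + 0 + 0))*(-72) = 19 + (-13 + 2*0*7)*(-72) = 19 + (-13 + 0)*(-72) = 19 - 13*(-72) = 19 + 936 = 955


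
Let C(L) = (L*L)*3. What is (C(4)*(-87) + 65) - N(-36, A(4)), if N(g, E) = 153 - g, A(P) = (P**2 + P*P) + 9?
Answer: -4300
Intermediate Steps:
C(L) = 3*L**2 (C(L) = L**2*3 = 3*L**2)
A(P) = 9 + 2*P**2 (A(P) = (P**2 + P**2) + 9 = 2*P**2 + 9 = 9 + 2*P**2)
(C(4)*(-87) + 65) - N(-36, A(4)) = ((3*4**2)*(-87) + 65) - (153 - 1*(-36)) = ((3*16)*(-87) + 65) - (153 + 36) = (48*(-87) + 65) - 1*189 = (-4176 + 65) - 189 = -4111 - 189 = -4300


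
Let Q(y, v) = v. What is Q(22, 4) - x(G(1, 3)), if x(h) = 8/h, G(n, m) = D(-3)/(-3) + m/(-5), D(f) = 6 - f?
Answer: 56/9 ≈ 6.2222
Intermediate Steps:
G(n, m) = -3 - m/5 (G(n, m) = (6 - 1*(-3))/(-3) + m/(-5) = (6 + 3)*(-⅓) + m*(-⅕) = 9*(-⅓) - m/5 = -3 - m/5)
Q(22, 4) - x(G(1, 3)) = 4 - 8/(-3 - ⅕*3) = 4 - 8/(-3 - ⅗) = 4 - 8/(-18/5) = 4 - 8*(-5)/18 = 4 - 1*(-20/9) = 4 + 20/9 = 56/9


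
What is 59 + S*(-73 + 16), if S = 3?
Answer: -112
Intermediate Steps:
59 + S*(-73 + 16) = 59 + 3*(-73 + 16) = 59 + 3*(-57) = 59 - 171 = -112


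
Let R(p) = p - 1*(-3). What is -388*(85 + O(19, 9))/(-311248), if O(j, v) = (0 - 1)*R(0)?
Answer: 3977/38906 ≈ 0.10222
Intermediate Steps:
R(p) = 3 + p (R(p) = p + 3 = 3 + p)
O(j, v) = -3 (O(j, v) = (0 - 1)*(3 + 0) = -1*3 = -3)
-388*(85 + O(19, 9))/(-311248) = -388*(85 - 3)/(-311248) = -388*82*(-1/311248) = -31816*(-1/311248) = 3977/38906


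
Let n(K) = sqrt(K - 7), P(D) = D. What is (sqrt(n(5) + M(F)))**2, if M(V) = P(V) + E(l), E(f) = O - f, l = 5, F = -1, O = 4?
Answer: -2 + I*sqrt(2) ≈ -2.0 + 1.4142*I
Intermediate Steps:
n(K) = sqrt(-7 + K)
E(f) = 4 - f
M(V) = -1 + V (M(V) = V + (4 - 1*5) = V + (4 - 5) = V - 1 = -1 + V)
(sqrt(n(5) + M(F)))**2 = (sqrt(sqrt(-7 + 5) + (-1 - 1)))**2 = (sqrt(sqrt(-2) - 2))**2 = (sqrt(I*sqrt(2) - 2))**2 = (sqrt(-2 + I*sqrt(2)))**2 = -2 + I*sqrt(2)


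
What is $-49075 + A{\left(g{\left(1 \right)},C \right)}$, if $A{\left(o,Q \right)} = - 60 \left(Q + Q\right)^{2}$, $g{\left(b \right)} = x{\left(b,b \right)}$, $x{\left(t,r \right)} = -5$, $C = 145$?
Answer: $-5095075$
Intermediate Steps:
$g{\left(b \right)} = -5$
$A{\left(o,Q \right)} = - 240 Q^{2}$ ($A{\left(o,Q \right)} = - 60 \left(2 Q\right)^{2} = - 60 \cdot 4 Q^{2} = - 240 Q^{2}$)
$-49075 + A{\left(g{\left(1 \right)},C \right)} = -49075 - 240 \cdot 145^{2} = -49075 - 5046000 = -5095075$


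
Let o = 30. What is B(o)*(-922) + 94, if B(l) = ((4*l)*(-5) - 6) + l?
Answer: 531166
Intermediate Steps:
B(l) = -6 - 19*l (B(l) = (-20*l - 6) + l = (-6 - 20*l) + l = -6 - 19*l)
B(o)*(-922) + 94 = (-6 - 19*30)*(-922) + 94 = (-6 - 570)*(-922) + 94 = -576*(-922) + 94 = 531072 + 94 = 531166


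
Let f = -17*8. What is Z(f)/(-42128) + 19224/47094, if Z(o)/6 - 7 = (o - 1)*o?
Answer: -371403477/165331336 ≈ -2.2464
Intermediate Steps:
f = -136
Z(o) = 42 + 6*o*(-1 + o) (Z(o) = 42 + 6*((o - 1)*o) = 42 + 6*((-1 + o)*o) = 42 + 6*(o*(-1 + o)) = 42 + 6*o*(-1 + o))
Z(f)/(-42128) + 19224/47094 = (42 - 6*(-136) + 6*(-136)²)/(-42128) + 19224/47094 = (42 + 816 + 6*18496)*(-1/42128) + 19224*(1/47094) = (42 + 816 + 110976)*(-1/42128) + 3204/7849 = 111834*(-1/42128) + 3204/7849 = -55917/21064 + 3204/7849 = -371403477/165331336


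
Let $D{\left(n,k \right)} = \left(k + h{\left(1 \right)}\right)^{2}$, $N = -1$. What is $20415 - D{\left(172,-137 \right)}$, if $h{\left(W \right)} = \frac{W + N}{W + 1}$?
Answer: $1646$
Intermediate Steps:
$h{\left(W \right)} = \frac{-1 + W}{1 + W}$ ($h{\left(W \right)} = \frac{W - 1}{W + 1} = \frac{-1 + W}{1 + W}$)
$D{\left(n,k \right)} = k^{2}$ ($D{\left(n,k \right)} = \left(k + \frac{-1 + 1}{1 + 1}\right)^{2} = \left(k + \frac{1}{2} \cdot 0\right)^{2} = \left(k + 0\right)^{2} = k^{2}$)
$20415 - D{\left(172,-137 \right)} = 20415 - \left(-137\right)^{2} = 20415 - 18769 = 1646$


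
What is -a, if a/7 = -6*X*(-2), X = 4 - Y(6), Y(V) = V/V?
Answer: -252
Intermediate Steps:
Y(V) = 1
X = 3 (X = 4 - 1*1 = 4 - 1 = 3)
a = 252 (a = 7*(-6*3*(-2)) = 7*(-18*(-2)) = 7*36 = 252)
-a = -1*252 = -252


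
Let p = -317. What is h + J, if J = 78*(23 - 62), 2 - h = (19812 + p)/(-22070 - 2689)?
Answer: -10749695/3537 ≈ -3039.2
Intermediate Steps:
h = 9859/3537 (h = 2 - (19812 - 317)/(-22070 - 2689) = 2 - 19495/(-24759) = 2 - 19495*(-1)/24759 = 2 - 1*(-2785/3537) = 2 + 2785/3537 = 9859/3537 ≈ 2.7874)
J = -3042 (J = 78*(-39) = -3042)
h + J = 9859/3537 - 3042 = -10749695/3537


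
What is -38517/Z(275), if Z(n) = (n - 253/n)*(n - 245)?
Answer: -64195/13704 ≈ -4.6844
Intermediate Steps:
Z(n) = (-245 + n)*(n - 253/n) (Z(n) = (n - 253/n)*(-245 + n) = (-245 + n)*(n - 253/n))
-38517/Z(275) = -38517/(-253 + 275² - 245*275 + 61985/275) = -38517/(-253 + 75625 - 67375 + 61985*(1/275)) = -38517/(-253 + 75625 - 67375 + 1127/5) = -38517/41112/5 = -38517*5/41112 = -64195/13704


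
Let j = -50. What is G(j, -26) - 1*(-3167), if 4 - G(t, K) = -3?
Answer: 3174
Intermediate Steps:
G(t, K) = 7 (G(t, K) = 4 - 1*(-3) = 4 + 3 = 7)
G(j, -26) - 1*(-3167) = 7 - 1*(-3167) = 7 + 3167 = 3174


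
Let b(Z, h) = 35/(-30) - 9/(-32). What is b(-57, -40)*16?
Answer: -85/6 ≈ -14.167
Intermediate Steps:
b(Z, h) = -85/96 (b(Z, h) = 35*(-1/30) - 9*(-1/32) = -7/6 + 9/32 = -85/96)
b(-57, -40)*16 = -85/96*16 = -85/6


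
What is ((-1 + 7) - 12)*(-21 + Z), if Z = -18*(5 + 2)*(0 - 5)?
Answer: -3654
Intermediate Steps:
Z = 630 (Z = -126*(-5) = -18*(-35) = 630)
((-1 + 7) - 12)*(-21 + Z) = ((-1 + 7) - 12)*(-21 + 630) = (6 - 12)*609 = -6*609 = -3654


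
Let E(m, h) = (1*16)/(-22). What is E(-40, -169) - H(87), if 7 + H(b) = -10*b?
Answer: 9639/11 ≈ 876.27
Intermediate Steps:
H(b) = -7 - 10*b
E(m, h) = -8/11 (E(m, h) = 16*(-1/22) = -8/11)
E(-40, -169) - H(87) = -8/11 - (-7 - 10*87) = -8/11 - (-7 - 870) = -8/11 - 1*(-877) = -8/11 + 877 = 9639/11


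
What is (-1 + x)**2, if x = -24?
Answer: 625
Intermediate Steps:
(-1 + x)**2 = (-1 - 24)**2 = (-25)**2 = 625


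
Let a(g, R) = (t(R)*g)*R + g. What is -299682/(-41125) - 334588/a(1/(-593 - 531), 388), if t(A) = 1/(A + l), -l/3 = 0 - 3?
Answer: 1228013389726474/6456625 ≈ 1.9019e+8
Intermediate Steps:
l = 9 (l = -3*(0 - 3) = -3*(-3) = 9)
t(A) = 1/(9 + A) (t(A) = 1/(A + 9) = 1/(9 + A))
a(g, R) = g + R*g/(9 + R) (a(g, R) = (g/(9 + R))*R + g = R*g/(9 + R) + g = g + R*g/(9 + R))
-299682/(-41125) - 334588/a(1/(-593 - 531), 388) = -299682/(-41125) - 334588*(-593 - 531)*(9 + 388)/(9 + 2*388) = -299682*(-1/41125) - 334588*(-446228/(9 + 776)) = 299682/41125 - 334588/((-1/1124*1/397*785)) = 299682/41125 - 334588/(-785/446228) = 299682/41125 - 334588*(-446228/785) = 299682/41125 + 149302534064/785 = 1228013389726474/6456625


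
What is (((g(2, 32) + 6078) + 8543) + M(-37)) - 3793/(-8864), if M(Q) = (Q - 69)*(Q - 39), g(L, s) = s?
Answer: 201296369/8864 ≈ 22709.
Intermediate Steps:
M(Q) = (-69 + Q)*(-39 + Q)
(((g(2, 32) + 6078) + 8543) + M(-37)) - 3793/(-8864) = (((32 + 6078) + 8543) + (2691 + (-37)² - 108*(-37))) - 3793/(-8864) = ((6110 + 8543) + (2691 + 1369 + 3996)) - 3793*(-1/8864) = (14653 + 8056) + 3793/8864 = 22709 + 3793/8864 = 201296369/8864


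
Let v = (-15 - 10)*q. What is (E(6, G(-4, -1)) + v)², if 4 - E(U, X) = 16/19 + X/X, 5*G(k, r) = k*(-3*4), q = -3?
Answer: 2149156/361 ≈ 5953.3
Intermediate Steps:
G(k, r) = -12*k/5 (G(k, r) = (k*(-3*4))/5 = (k*(-12))/5 = (-12*k)/5 = -12*k/5)
E(U, X) = 41/19 (E(U, X) = 4 - (16/19 + X/X) = 4 - (16*(1/19) + 1) = 4 - (16/19 + 1) = 4 - 1*35/19 = 4 - 35/19 = 41/19)
v = 75 (v = (-15 - 10)*(-3) = -25*(-3) = 75)
(E(6, G(-4, -1)) + v)² = (41/19 + 75)² = (1466/19)² = 2149156/361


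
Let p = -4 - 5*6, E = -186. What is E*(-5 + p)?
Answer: 7254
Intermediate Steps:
p = -34 (p = -4 - 30 = -34)
E*(-5 + p) = -186*(-5 - 34) = -186*(-39) = 7254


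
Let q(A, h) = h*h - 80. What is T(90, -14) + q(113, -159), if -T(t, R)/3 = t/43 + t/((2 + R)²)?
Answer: 8666339/344 ≈ 25193.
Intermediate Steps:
T(t, R) = -3*t/43 - 3*t/(2 + R)² (T(t, R) = -3*(t/43 + t/((2 + R)²)) = -3*(t*(1/43) + t/(2 + R)²) = -3*(t/43 + t/(2 + R)²) = -3*t/43 - 3*t/(2 + R)²)
q(A, h) = -80 + h² (q(A, h) = h² - 80 = -80 + h²)
T(90, -14) + q(113, -159) = (-3/43*90 - 3*90/(2 - 14)²) + (-80 + (-159)²) = (-270/43 - 3*90/(-12)²) + (-80 + 25281) = (-270/43 - 3*90*1/144) + 25201 = (-270/43 - 15/8) + 25201 = -2805/344 + 25201 = 8666339/344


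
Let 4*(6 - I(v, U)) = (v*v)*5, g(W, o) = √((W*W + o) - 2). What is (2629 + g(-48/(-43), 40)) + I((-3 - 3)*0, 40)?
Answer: 2635 + √72566/43 ≈ 2641.3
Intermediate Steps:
g(W, o) = √(-2 + o + W²) (g(W, o) = √((W² + o) - 2) = √((o + W²) - 2) = √(-2 + o + W²))
I(v, U) = 6 - 5*v²/4 (I(v, U) = 6 - v*v*5/4 = 6 - v²*5/4 = 6 - 5*v²/4)
(2629 + g(-48/(-43), 40)) + I((-3 - 3)*0, 40) = (2629 + √(-2 + 40 + (-48/(-43))²)) + (6 - 5*((-3 - 3)*0)²/4) = (2629 + √(-2 + 40 + (-48*(-1/43))²)) + (6 - 5*(-6*0)²/4) = (2629 + √(-2 + 40 + (48/43)²)) + (6 - 5/4*0²) = (2629 + √(-2 + 40 + 2304/1849)) + (6 - 5/4*0) = (2629 + √(72566/1849)) + (6 + 0) = (2629 + √72566/43) + 6 = 2635 + √72566/43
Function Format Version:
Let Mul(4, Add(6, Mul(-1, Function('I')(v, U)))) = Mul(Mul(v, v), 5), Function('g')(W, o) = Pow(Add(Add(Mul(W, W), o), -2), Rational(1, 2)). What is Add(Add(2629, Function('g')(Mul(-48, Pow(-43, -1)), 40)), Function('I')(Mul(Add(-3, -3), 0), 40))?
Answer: Add(2635, Mul(Rational(1, 43), Pow(72566, Rational(1, 2)))) ≈ 2641.3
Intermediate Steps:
Function('g')(W, o) = Pow(Add(-2, o, Pow(W, 2)), Rational(1, 2)) (Function('g')(W, o) = Pow(Add(Add(Pow(W, 2), o), -2), Rational(1, 2)) = Pow(Add(Add(o, Pow(W, 2)), -2), Rational(1, 2)) = Pow(Add(-2, o, Pow(W, 2)), Rational(1, 2)))
Function('I')(v, U) = Add(6, Mul(Rational(-5, 4), Pow(v, 2))) (Function('I')(v, U) = Add(6, Mul(Rational(-1, 4), Mul(Mul(v, v), 5))) = Add(6, Mul(Rational(-1, 4), Mul(Pow(v, 2), 5))) = Add(6, Mul(Rational(-1, 4), Mul(5, Pow(v, 2)))) = Add(6, Mul(Rational(-5, 4), Pow(v, 2))))
Add(Add(2629, Function('g')(Mul(-48, Pow(-43, -1)), 40)), Function('I')(Mul(Add(-3, -3), 0), 40)) = Add(Add(2629, Pow(Add(-2, 40, Pow(Mul(-48, Pow(-43, -1)), 2)), Rational(1, 2))), Add(6, Mul(Rational(-5, 4), Pow(Mul(Add(-3, -3), 0), 2)))) = Add(Add(2629, Pow(Add(-2, 40, Pow(Mul(-48, Rational(-1, 43)), 2)), Rational(1, 2))), Add(6, Mul(Rational(-5, 4), Pow(Mul(-6, 0), 2)))) = Add(Add(2629, Pow(Add(-2, 40, Pow(Rational(48, 43), 2)), Rational(1, 2))), Add(6, Mul(Rational(-5, 4), Pow(0, 2)))) = Add(Add(2629, Pow(Add(-2, 40, Rational(2304, 1849)), Rational(1, 2))), Add(6, Mul(Rational(-5, 4), 0))) = Add(Add(2629, Pow(Rational(72566, 1849), Rational(1, 2))), Add(6, 0)) = Add(Add(2629, Mul(Rational(1, 43), Pow(72566, Rational(1, 2)))), 6) = Add(2635, Mul(Rational(1, 43), Pow(72566, Rational(1, 2))))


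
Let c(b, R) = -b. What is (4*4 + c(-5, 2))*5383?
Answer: 113043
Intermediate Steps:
(4*4 + c(-5, 2))*5383 = (4*4 - 1*(-5))*5383 = (16 + 5)*5383 = 21*5383 = 113043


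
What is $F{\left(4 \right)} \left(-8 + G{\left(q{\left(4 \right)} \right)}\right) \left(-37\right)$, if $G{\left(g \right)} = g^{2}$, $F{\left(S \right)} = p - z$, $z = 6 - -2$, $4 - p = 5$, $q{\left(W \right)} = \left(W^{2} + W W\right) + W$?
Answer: $428904$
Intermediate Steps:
$q{\left(W \right)} = W + 2 W^{2}$ ($q{\left(W \right)} = \left(W^{2} + W^{2}\right) + W = 2 W^{2} + W = W + 2 W^{2}$)
$p = -1$ ($p = 4 - 5 = -1$)
$z = 8$ ($z = 6 + 2 = 8$)
$F{\left(S \right)} = -9$ ($F{\left(S \right)} = -1 - 8 = -9$)
$F{\left(4 \right)} \left(-8 + G{\left(q{\left(4 \right)} \right)}\right) \left(-37\right) = - 9 \left(-8 + \left(4 \left(1 + 2 \cdot 4\right)\right)^{2}\right) \left(-37\right) = - 9 \left(-8 + \left(4 \left(1 + 8\right)\right)^{2}\right) \left(-37\right) = - 9 \left(-8 + \left(4 \cdot 9\right)^{2}\right) \left(-37\right) = - 9 \left(-8 + 36^{2}\right) \left(-37\right) = - 9 \left(-8 + 1296\right) \left(-37\right) = \left(-9\right) 1288 \left(-37\right) = \left(-11592\right) \left(-37\right) = 428904$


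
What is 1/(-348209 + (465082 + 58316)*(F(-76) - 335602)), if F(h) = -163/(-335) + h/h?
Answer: -335/58843750222471 ≈ -5.6930e-12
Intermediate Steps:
F(h) = 498/335 (F(h) = -163*(-1/335) + 1 = 163/335 + 1 = 498/335)
1/(-348209 + (465082 + 58316)*(F(-76) - 335602)) = 1/(-348209 + (465082 + 58316)*(498/335 - 335602)) = 1/(-348209 + 523398*(-112426172/335)) = 1/(-348209 - 58843633572456/335) = 1/(-58843750222471/335) = -335/58843750222471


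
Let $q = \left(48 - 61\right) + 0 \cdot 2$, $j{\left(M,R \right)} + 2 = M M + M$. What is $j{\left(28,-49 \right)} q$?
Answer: $-10530$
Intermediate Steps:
$j{\left(M,R \right)} = -2 + M + M^{2}$ ($j{\left(M,R \right)} = -2 + \left(M M + M\right) = -2 + \left(M^{2} + M\right) = -2 + \left(M + M^{2}\right) = -2 + M + M^{2}$)
$q = -13$ ($q = -13 + 0 = -13$)
$j{\left(28,-49 \right)} q = \left(-2 + 28 + 28^{2}\right) \left(-13\right) = \left(-2 + 28 + 784\right) \left(-13\right) = 810 \left(-13\right) = -10530$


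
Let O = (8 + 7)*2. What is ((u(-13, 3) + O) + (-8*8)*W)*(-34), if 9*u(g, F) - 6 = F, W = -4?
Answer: -9758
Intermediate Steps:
u(g, F) = ⅔ + F/9
O = 30 (O = 15*2 = 30)
((u(-13, 3) + O) + (-8*8)*W)*(-34) = (((⅔ + (⅑)*3) + 30) - 8*8*(-4))*(-34) = (((⅔ + ⅓) + 30) - 64*(-4))*(-34) = ((1 + 30) + 256)*(-34) = (31 + 256)*(-34) = 287*(-34) = -9758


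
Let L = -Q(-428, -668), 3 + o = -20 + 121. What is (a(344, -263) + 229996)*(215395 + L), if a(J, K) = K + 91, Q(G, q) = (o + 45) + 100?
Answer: 49447093248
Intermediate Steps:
o = 98 (o = -3 + (-20 + 121) = -3 + 101 = 98)
Q(G, q) = 243 (Q(G, q) = (98 + 45) + 100 = 143 + 100 = 243)
L = -243 (L = -1*243 = -243)
a(J, K) = 91 + K
(a(344, -263) + 229996)*(215395 + L) = ((91 - 263) + 229996)*(215395 - 243) = (-172 + 229996)*215152 = 229824*215152 = 49447093248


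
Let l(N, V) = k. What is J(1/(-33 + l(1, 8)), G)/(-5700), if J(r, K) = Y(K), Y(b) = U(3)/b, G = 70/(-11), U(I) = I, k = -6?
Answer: 11/133000 ≈ 8.2707e-5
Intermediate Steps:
l(N, V) = -6
G = -70/11 (G = 70*(-1/11) = -70/11 ≈ -6.3636)
Y(b) = 3/b
J(r, K) = 3/K
J(1/(-33 + l(1, 8)), G)/(-5700) = (3/(-70/11))/(-5700) = (3*(-11/70))*(-1/5700) = -33/70*(-1/5700) = 11/133000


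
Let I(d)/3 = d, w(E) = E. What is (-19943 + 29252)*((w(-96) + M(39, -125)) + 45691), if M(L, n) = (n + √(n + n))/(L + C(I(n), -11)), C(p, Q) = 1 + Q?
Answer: 424403730 + 1605*I*√10 ≈ 4.244e+8 + 5075.5*I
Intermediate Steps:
I(d) = 3*d
M(L, n) = (n + √2*√n)/(-10 + L) (M(L, n) = (n + √(n + n))/(L + (1 - 11)) = (n + √(2*n))/(L - 10) = (n + √2*√n)/(-10 + L))
(-19943 + 29252)*((w(-96) + M(39, -125)) + 45691) = (-19943 + 29252)*((-96 + (-125 + √2*√(-125))/(-10 + 39)) + 45691) = 9309*((-96 + (-125 + √2*(5*I*√5))/29) + 45691) = 9309*((-96 + (-125 + 5*I*√10)/29) + 45691) = 9309*((-96 + (-125/29 + 5*I*√10/29)) + 45691) = 9309*((-2909/29 + 5*I*√10/29) + 45691) = 9309*(1322130/29 + 5*I*√10/29) = 424403730 + 1605*I*√10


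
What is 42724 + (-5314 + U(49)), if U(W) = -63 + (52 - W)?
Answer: 37350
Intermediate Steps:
U(W) = -11 - W
42724 + (-5314 + U(49)) = 42724 + (-5314 + (-11 - 1*49)) = 42724 + (-5314 + (-11 - 49)) = 42724 + (-5314 - 60) = 42724 - 5374 = 37350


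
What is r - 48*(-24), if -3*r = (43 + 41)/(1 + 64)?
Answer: 74852/65 ≈ 1151.6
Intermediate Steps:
r = -28/65 (r = -(43 + 41)/(3*(1 + 64)) = -28/65 ≈ -0.43077)
r - 48*(-24) = -28/65 - 48*(-24) = -28/65 - 16*(-72) = -28/65 + 1152 = 74852/65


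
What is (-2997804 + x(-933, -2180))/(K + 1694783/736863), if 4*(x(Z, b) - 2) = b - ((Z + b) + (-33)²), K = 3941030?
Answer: -2208998112783/2904000883673 ≈ -0.76067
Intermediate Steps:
x(Z, b) = -1081/4 - Z/4 (x(Z, b) = 2 + (b - ((Z + b) + (-33)²))/4 = 2 + (b - ((Z + b) + 1089))/4 = 2 + (b - (1089 + Z + b))/4 = 2 + (b + (-1089 - Z - b))/4 = 2 + (-1089 - Z)/4 = 2 + (-1089/4 - Z/4) = -1081/4 - Z/4)
(-2997804 + x(-933, -2180))/(K + 1694783/736863) = (-2997804 + (-1081/4 - ¼*(-933)))/(3941030 + 1694783/736863) = (-2997804 + (-1081/4 + 933/4))/(3941030 + 1694783*(1/736863)) = (-2997804 - 37)/(3941030 + 1694783/736863) = -2997841/2904000883673/736863 = -2997841*736863/2904000883673 = -2208998112783/2904000883673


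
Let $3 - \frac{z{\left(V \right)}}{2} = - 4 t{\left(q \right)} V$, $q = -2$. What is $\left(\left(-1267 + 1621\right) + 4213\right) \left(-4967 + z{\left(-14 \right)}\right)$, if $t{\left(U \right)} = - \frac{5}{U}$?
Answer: $-23935647$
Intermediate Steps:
$z{\left(V \right)} = 6 + 20 V$ ($z{\left(V \right)} = 6 - 2 - 4 \left(- \frac{5}{-2}\right) V = 6 - 2 - 4 \left(\left(-5\right) \left(- \frac{1}{2}\right)\right) V = 6 - 2 \left(-4\right) \frac{5}{2} V = 6 - 2 \left(- 10 V\right) = 6 + 20 V$)
$\left(\left(-1267 + 1621\right) + 4213\right) \left(-4967 + z{\left(-14 \right)}\right) = \left(\left(-1267 + 1621\right) + 4213\right) \left(-4967 + \left(6 + 20 \left(-14\right)\right)\right) = \left(354 + 4213\right) \left(-4967 + \left(6 - 280\right)\right) = 4567 \left(-4967 - 274\right) = 4567 \left(-5241\right) = -23935647$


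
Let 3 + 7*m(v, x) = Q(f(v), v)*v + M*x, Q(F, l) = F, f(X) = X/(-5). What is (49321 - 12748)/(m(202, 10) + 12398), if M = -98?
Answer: 1280055/388211 ≈ 3.2973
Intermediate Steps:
f(X) = -X/5 (f(X) = X*(-⅕) = -X/5)
m(v, x) = -3/7 - 14*x - v²/35 (m(v, x) = -3/7 + ((-v/5)*v - 98*x)/7 = -3/7 + (-v²/5 - 98*x)/7 = -3/7 + (-98*x - v²/5)/7 = -3/7 + (-14*x - v²/35) = -3/7 - 14*x - v²/35)
(49321 - 12748)/(m(202, 10) + 12398) = (49321 - 12748)/((-3/7 - 14*10 - 1/35*202²) + 12398) = 36573/((-3/7 - 140 - 1/35*40804) + 12398) = 36573/((-3/7 - 140 - 40804/35) + 12398) = 36573/(-45719/35 + 12398) = 36573/(388211/35) = 36573*(35/388211) = 1280055/388211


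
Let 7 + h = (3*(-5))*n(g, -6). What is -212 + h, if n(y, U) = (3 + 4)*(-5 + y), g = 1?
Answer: 201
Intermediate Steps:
n(y, U) = -35 + 7*y (n(y, U) = 7*(-5 + y) = -35 + 7*y)
h = 413 (h = -7 + (3*(-5))*(-35 + 7*1) = -7 - 15*(-35 + 7) = -7 - 15*(-28) = -7 + 420 = 413)
-212 + h = -212 + 413 = 201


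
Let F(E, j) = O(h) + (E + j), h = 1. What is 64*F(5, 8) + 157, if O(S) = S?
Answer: 1053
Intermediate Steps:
F(E, j) = 1 + E + j (F(E, j) = 1 + (E + j) = 1 + E + j)
64*F(5, 8) + 157 = 64*(1 + 5 + 8) + 157 = 64*14 + 157 = 896 + 157 = 1053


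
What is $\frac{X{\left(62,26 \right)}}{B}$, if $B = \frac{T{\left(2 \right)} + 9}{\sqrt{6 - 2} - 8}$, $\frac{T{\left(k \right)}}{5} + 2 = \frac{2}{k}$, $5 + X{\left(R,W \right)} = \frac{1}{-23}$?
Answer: $\frac{174}{23} \approx 7.5652$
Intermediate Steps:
$X{\left(R,W \right)} = - \frac{116}{23}$ ($X{\left(R,W \right)} = -5 + \frac{1}{-23} = -5 - \frac{1}{23} = - \frac{116}{23}$)
$T{\left(k \right)} = -10 + \frac{10}{k}$ ($T{\left(k \right)} = -10 + 5 \frac{2}{k} = -10 + \frac{10}{k}$)
$B = - \frac{2}{3}$ ($B = \frac{\left(-10 + \frac{10}{2}\right) + 9}{\sqrt{6 - 2} - 8} = \frac{\left(-10 + 10 \cdot \frac{1}{2}\right) + 9}{\sqrt{4} - 8} = \frac{\left(-10 + 5\right) + 9}{2 - 8} = \frac{-5 + 9}{-6} = 4 \left(- \frac{1}{6}\right) = - \frac{2}{3} \approx -0.66667$)
$\frac{X{\left(62,26 \right)}}{B} = - \frac{116}{23 \left(- \frac{2}{3}\right)} = \left(- \frac{116}{23}\right) \left(- \frac{3}{2}\right) = \frac{174}{23}$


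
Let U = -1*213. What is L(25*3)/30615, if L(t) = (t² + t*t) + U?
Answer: 283/785 ≈ 0.36051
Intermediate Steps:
U = -213
L(t) = -213 + 2*t² (L(t) = (t² + t*t) - 213 = (t² + t²) - 213 = 2*t² - 213 = -213 + 2*t²)
L(25*3)/30615 = (-213 + 2*(25*3)²)/30615 = (-213 + 2*75²)*(1/30615) = (-213 + 2*5625)*(1/30615) = (-213 + 11250)*(1/30615) = 11037*(1/30615) = 283/785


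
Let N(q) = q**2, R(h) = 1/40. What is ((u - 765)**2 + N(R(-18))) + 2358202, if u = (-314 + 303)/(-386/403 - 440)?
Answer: 37180207757099544009/12631768974400 ≈ 2.9434e+6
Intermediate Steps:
R(h) = 1/40
u = 4433/177706 (u = -11/(-386*1/403 - 440) = -11/(-386/403 - 440) = -11/(-177706/403) = -11*(-403/177706) = 4433/177706 ≈ 0.024946)
((u - 765)**2 + N(R(-18))) + 2358202 = ((4433/177706 - 765)**2 + (1/40)**2) + 2358202 = ((-135940657/177706)**2 + 1/1600) + 2358202 = (18479862225591649/31579422436 + 1/1600) + 2358202 = 7391944898131515209/12631768974400 + 2358202 = 37180207757099544009/12631768974400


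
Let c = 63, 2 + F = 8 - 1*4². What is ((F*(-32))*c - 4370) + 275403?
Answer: 291193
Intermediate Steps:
F = -10 (F = -2 + (8 - 1*4²) = -2 + (8 - 1*16) = -2 + (8 - 16) = -2 - 8 = -10)
((F*(-32))*c - 4370) + 275403 = (-10*(-32)*63 - 4370) + 275403 = (320*63 - 4370) + 275403 = (20160 - 4370) + 275403 = 15790 + 275403 = 291193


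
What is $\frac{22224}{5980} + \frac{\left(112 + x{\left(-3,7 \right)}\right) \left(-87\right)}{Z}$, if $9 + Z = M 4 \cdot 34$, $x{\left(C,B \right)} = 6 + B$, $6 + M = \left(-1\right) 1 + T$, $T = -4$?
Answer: $\frac{4923981}{449995} \approx 10.942$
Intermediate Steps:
$M = -11$ ($M = -6 - 5 = -11$)
$Z = -1505$ ($Z = -9 + \left(-11\right) 4 \cdot 34 = -9 - 1496 = -1505$)
$\frac{22224}{5980} + \frac{\left(112 + x{\left(-3,7 \right)}\right) \left(-87\right)}{Z} = \frac{22224}{5980} + \frac{\left(112 + \left(6 + 7\right)\right) \left(-87\right)}{-1505} = 22224 \cdot \frac{1}{5980} + \left(112 + 13\right) \left(-87\right) \left(- \frac{1}{1505}\right) = \frac{5556}{1495} + 125 \left(-87\right) \left(- \frac{1}{1505}\right) = \frac{5556}{1495} - - \frac{2175}{301} = \frac{5556}{1495} + \frac{2175}{301} = \frac{4923981}{449995}$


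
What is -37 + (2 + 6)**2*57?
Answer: 3611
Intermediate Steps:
-37 + (2 + 6)**2*57 = -37 + 8**2*57 = -37 + 64*57 = -37 + 3648 = 3611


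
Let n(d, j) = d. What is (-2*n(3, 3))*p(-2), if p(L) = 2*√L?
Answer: -12*I*√2 ≈ -16.971*I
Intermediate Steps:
(-2*n(3, 3))*p(-2) = (-2*3)*(2*√(-2)) = -12*I*√2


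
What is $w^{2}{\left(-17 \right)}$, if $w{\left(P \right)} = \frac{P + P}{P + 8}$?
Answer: $\frac{1156}{81} \approx 14.272$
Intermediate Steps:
$w{\left(P \right)} = \frac{2 P}{8 + P}$
$w^{2}{\left(-17 \right)} = \left(2 \left(-17\right) \frac{1}{8 - 17}\right)^{2} = \left(2 \left(-17\right) \frac{1}{-9}\right)^{2} = \left(2 \left(-17\right) \left(- \frac{1}{9}\right)\right)^{2} = \left(\frac{34}{9}\right)^{2} = \frac{1156}{81}$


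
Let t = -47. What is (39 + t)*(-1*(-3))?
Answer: -24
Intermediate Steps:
(39 + t)*(-1*(-3)) = (39 - 47)*(-1*(-3)) = -8*3 = -24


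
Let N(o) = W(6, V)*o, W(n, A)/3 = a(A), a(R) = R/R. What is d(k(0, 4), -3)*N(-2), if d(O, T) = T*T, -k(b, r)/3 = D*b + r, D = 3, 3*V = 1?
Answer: -54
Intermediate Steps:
V = ⅓ (V = (⅓)*1 = ⅓ ≈ 0.33333)
a(R) = 1
W(n, A) = 3 (W(n, A) = 3*1 = 3)
k(b, r) = -9*b - 3*r (k(b, r) = -3*(3*b + r) = -3*(r + 3*b) = -9*b - 3*r)
d(O, T) = T²
N(o) = 3*o
d(k(0, 4), -3)*N(-2) = (-3)²*(3*(-2)) = 9*(-6) = -54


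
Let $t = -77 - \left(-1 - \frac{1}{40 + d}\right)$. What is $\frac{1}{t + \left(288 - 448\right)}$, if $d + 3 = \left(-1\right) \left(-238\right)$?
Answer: $- \frac{275}{64899} \approx -0.0042374$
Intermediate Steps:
$d = 235$ ($d = -3 - -238 = -3 + 238 = 235$)
$t = - \frac{20899}{275}$ ($t = -77 - \left(-1 - \frac{1}{40 + 235}\right) = -77 - \left(-1 - \frac{1}{275}\right) = -77 - - \frac{276}{275} = -77 + \frac{276}{275} = - \frac{20899}{275} \approx -75.996$)
$\frac{1}{t + \left(288 - 448\right)} = \frac{1}{- \frac{20899}{275} + \left(288 - 448\right)} = \frac{1}{- \frac{20899}{275} - 160} = \frac{1}{- \frac{64899}{275}} = - \frac{275}{64899}$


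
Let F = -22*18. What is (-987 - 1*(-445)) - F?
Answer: -146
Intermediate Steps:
F = -396
(-987 - 1*(-445)) - F = (-987 - 1*(-445)) - 1*(-396) = (-987 + 445) + 396 = -542 + 396 = -146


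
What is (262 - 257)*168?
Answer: 840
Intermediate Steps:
(262 - 257)*168 = 5*168 = 840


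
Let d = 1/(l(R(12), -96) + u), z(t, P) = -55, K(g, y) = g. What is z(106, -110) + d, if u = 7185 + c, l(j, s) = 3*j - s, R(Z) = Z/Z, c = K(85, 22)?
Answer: -405294/7369 ≈ -55.000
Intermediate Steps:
c = 85
R(Z) = 1
l(j, s) = -s + 3*j
u = 7270 (u = 7185 + 85 = 7270)
d = 1/7369 (d = 1/((-1*(-96) + 3*1) + 7270) = 1/((96 + 3) + 7270) = 1/(99 + 7270) = 1/7369 ≈ 0.00013570)
z(106, -110) + d = -55 + 1/7369 = -405294/7369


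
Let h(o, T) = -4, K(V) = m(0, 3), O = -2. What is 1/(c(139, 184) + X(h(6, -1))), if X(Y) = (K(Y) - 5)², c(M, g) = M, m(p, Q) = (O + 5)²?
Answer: 1/155 ≈ 0.0064516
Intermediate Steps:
m(p, Q) = 9 (m(p, Q) = (-2 + 5)² = 3² = 9)
K(V) = 9
X(Y) = 16 (X(Y) = (9 - 5)² = 4² = 16)
1/(c(139, 184) + X(h(6, -1))) = 1/(139 + 16) = 1/155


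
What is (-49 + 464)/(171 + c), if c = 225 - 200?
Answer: 415/196 ≈ 2.1173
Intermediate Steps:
c = 25
(-49 + 464)/(171 + c) = (-49 + 464)/(171 + 25) = 415/196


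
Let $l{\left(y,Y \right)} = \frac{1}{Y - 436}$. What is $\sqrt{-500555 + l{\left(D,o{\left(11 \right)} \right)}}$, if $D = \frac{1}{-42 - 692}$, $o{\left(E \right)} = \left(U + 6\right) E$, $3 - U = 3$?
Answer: $\frac{i \sqrt{68525979870}}{370} \approx 707.5 i$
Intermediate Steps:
$U = 0$ ($U = 3 - 3 = 0$)
$o{\left(E \right)} = 6 E$ ($o{\left(E \right)} = \left(0 + 6\right) E = 6 E$)
$D = - \frac{1}{734}$ ($D = \frac{1}{-734} = - \frac{1}{734} \approx -0.0013624$)
$l{\left(y,Y \right)} = \frac{1}{-436 + Y}$
$\sqrt{-500555 + l{\left(D,o{\left(11 \right)} \right)}} = \sqrt{-500555 + \frac{1}{-436 + 6 \cdot 11}} = \sqrt{-500555 + \frac{1}{-436 + 66}} = \sqrt{-500555 + \frac{1}{-370}} = \sqrt{-500555 - \frac{1}{370}} = \sqrt{- \frac{185205351}{370}} = \frac{i \sqrt{68525979870}}{370}$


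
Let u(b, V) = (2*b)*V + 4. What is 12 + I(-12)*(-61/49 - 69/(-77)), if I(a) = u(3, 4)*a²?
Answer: -107364/77 ≈ -1394.3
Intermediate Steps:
u(b, V) = 4 + 2*V*b (u(b, V) = 2*V*b + 4 = 4 + 2*V*b)
I(a) = 28*a² (I(a) = (4 + 2*4*3)*a² = (4 + 24)*a² = 28*a²)
12 + I(-12)*(-61/49 - 69/(-77)) = 12 + (28*(-12)²)*(-61/49 - 69/(-77)) = 12 + (28*144)*(-61*1/49 - 69*(-1/77)) = 12 + 4032*(-61/49 + 69/77) = 12 + 4032*(-188/539) = 12 - 108288/77 = -107364/77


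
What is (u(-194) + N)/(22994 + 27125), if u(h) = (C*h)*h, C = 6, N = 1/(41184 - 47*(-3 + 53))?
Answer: 8769338545/1946321246 ≈ 4.5056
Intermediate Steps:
N = 1/38834 (N = 1/(41184 - 47*50) = 1/(41184 - 2350) = 1/38834 ≈ 2.5751e-5)
u(h) = 6*h² (u(h) = (6*h)*h = 6*h²)
(u(-194) + N)/(22994 + 27125) = (6*(-194)² + 1/38834)/(22994 + 27125) = (6*37636 + 1/38834)/50119 = (225816 + 1/38834)*(1/50119) = (8769338545/38834)*(1/50119) = 8769338545/1946321246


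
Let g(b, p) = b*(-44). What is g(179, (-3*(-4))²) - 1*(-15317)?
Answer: 7441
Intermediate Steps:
g(b, p) = -44*b
g(179, (-3*(-4))²) - 1*(-15317) = -44*179 - 1*(-15317) = -7876 + 15317 = 7441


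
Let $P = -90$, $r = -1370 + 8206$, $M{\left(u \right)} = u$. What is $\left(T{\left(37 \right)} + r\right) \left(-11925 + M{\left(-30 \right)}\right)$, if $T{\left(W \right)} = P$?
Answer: $-80648430$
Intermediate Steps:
$r = 6836$
$T{\left(W \right)} = -90$
$\left(T{\left(37 \right)} + r\right) \left(-11925 + M{\left(-30 \right)}\right) = \left(-90 + 6836\right) \left(-11925 - 30\right) = 6746 \left(-11955\right) = -80648430$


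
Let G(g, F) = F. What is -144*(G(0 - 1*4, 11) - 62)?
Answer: 7344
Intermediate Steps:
-144*(G(0 - 1*4, 11) - 62) = -144*(11 - 62) = -144*(-51) = 7344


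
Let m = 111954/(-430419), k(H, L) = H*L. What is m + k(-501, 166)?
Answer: -11932112836/143473 ≈ -83166.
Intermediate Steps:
m = -37318/143473 (m = 111954*(-1/430419) = -37318/143473 ≈ -0.26010)
m + k(-501, 166) = -37318/143473 - 501*166 = -37318/143473 - 83166 = -11932112836/143473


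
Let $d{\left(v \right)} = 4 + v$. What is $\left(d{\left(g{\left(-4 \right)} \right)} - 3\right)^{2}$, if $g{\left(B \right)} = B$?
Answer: $9$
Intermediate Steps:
$\left(d{\left(g{\left(-4 \right)} \right)} - 3\right)^{2} = \left(\left(4 - 4\right) - 3\right)^{2} = \left(0 - 3\right)^{2} = \left(-3\right)^{2} = 9$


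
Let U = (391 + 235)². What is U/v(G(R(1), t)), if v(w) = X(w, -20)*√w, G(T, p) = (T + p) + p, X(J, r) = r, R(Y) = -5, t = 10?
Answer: -97969*√15/75 ≈ -5059.1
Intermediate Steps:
G(T, p) = T + 2*p
U = 391876 (U = 626² = 391876)
v(w) = -20*√w
U/v(G(R(1), t)) = 391876/((-20*√(-5 + 2*10))) = 391876/((-20*√(-5 + 20))) = 391876/((-20*√15)) = 391876*(-√15/300) = -97969*√15/75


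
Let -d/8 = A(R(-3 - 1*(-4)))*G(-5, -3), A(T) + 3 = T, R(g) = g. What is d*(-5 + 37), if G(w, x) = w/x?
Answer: 2560/3 ≈ 853.33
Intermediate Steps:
A(T) = -3 + T
d = 80/3 (d = -8*(-3 + (-3 - 1*(-4)))*(-5/(-3)) = -8*(-3 + (-3 + 4))*(-5*(-⅓)) = -8*(-3 + 1)*5/3 = -(-16)*5/3 = -8*(-10/3) = 80/3 ≈ 26.667)
d*(-5 + 37) = 80*(-5 + 37)/3 = (80/3)*32 = 2560/3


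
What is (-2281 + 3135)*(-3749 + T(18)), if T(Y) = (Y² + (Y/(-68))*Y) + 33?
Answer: -49314230/17 ≈ -2.9008e+6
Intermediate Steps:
T(Y) = 33 + 67*Y²/68 (T(Y) = (Y² + (Y*(-1/68))*Y) + 33 = (Y² + (-Y/68)*Y) + 33 = (Y² - Y²/68) + 33 = 67*Y²/68 + 33 = 33 + 67*Y²/68)
(-2281 + 3135)*(-3749 + T(18)) = (-2281 + 3135)*(-3749 + (33 + (67/68)*18²)) = 854*(-3749 + (33 + (67/68)*324)) = 854*(-3749 + (33 + 5427/17)) = 854*(-3749 + 5988/17) = 854*(-57745/17) = -49314230/17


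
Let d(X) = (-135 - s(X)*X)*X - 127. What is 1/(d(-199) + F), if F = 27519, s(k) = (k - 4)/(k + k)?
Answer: 2/68117 ≈ 2.9361e-5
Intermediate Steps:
s(k) = (-4 + k)/(2*k) (s(k) = (-4 + k)/((2*k)) = (-4 + k)*(1/(2*k)) = (-4 + k)/(2*k))
d(X) = -127 + X*(-133 - X/2) (d(X) = (-135 - (-4 + X)/(2*X)*X)*X - 127 = (-135 - (-2 + X/2))*X - 127 = (-135 + (2 - X/2))*X - 127 = (-133 - X/2)*X - 127 = X*(-133 - X/2) - 127 = -127 + X*(-133 - X/2))
1/(d(-199) + F) = 1/((-127 - 133*(-199) - ½*(-199)²) + 27519) = 1/((-127 + 26467 - ½*39601) + 27519) = 1/((-127 + 26467 - 39601/2) + 27519) = 1/(13079/2 + 27519) = 1/(68117/2) = 2/68117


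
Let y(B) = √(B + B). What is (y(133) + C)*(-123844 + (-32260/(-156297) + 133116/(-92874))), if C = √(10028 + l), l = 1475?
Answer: -299621390747674*√266/2419321263 - 299621390747674*√11503/2419321263 ≈ -1.5303e+7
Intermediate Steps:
C = √11503 (C = √(10028 + 1475) = √11503 ≈ 107.25)
y(B) = √2*√B (y(B) = √(2*B) = √2*√B)
(y(133) + C)*(-123844 + (-32260/(-156297) + 133116/(-92874))) = (√2*√133 + √11503)*(-123844 + (-32260/(-156297) + 133116/(-92874))) = (√266 + √11503)*(-123844 + (-32260*(-1/156297) + 133116*(-1/92874))) = (√266 + √11503)*(-123844 + (32260/156297 - 22186/15479)) = (√266 + √11503)*(-123844 - 2968252702/2419321263) = (√266 + √11503)*(-299621390747674/2419321263) = -299621390747674*√266/2419321263 - 299621390747674*√11503/2419321263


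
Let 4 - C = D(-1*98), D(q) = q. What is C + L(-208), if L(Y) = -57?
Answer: 45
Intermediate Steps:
C = 102 (C = 4 - (-1)*98 = 4 - 1*(-98) = 4 + 98 = 102)
C + L(-208) = 102 - 57 = 45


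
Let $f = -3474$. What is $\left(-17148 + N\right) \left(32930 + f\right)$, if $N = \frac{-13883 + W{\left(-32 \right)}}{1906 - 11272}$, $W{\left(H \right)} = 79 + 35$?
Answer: $- \frac{337890615496}{669} \approx -5.0507 \cdot 10^{8}$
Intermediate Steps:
$W{\left(H \right)} = 114$
$N = \frac{1967}{1338}$ ($N = \frac{-13883 + 114}{1906 - 11272} = - \frac{13769}{-9366} = \left(-13769\right) \left(- \frac{1}{9366}\right) = \frac{1967}{1338} \approx 1.4701$)
$\left(-17148 + N\right) \left(32930 + f\right) = \left(-17148 + \frac{1967}{1338}\right) \left(32930 - 3474\right) = \left(- \frac{22942057}{1338}\right) 29456 = - \frac{337890615496}{669}$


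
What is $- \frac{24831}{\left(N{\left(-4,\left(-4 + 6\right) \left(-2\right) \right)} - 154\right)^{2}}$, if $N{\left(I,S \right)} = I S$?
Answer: $- \frac{2759}{2116} \approx -1.3039$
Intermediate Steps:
$- \frac{24831}{\left(N{\left(-4,\left(-4 + 6\right) \left(-2\right) \right)} - 154\right)^{2}} = - \frac{24831}{\left(- 4 \left(-4 + 6\right) \left(-2\right) - 154\right)^{2}} = - \frac{24831}{\left(- 4 \cdot 2 \left(-2\right) - 154\right)^{2}} = - \frac{24831}{\left(\left(-4\right) \left(-4\right) - 154\right)^{2}} = - \frac{24831}{\left(16 - 154\right)^{2}} = - \frac{24831}{\left(-138\right)^{2}} = - \frac{24831}{19044} = \left(-24831\right) \frac{1}{19044} = - \frac{2759}{2116}$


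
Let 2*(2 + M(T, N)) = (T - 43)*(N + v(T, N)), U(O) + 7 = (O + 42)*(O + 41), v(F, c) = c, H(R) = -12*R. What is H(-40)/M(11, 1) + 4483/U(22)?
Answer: -889789/68425 ≈ -13.004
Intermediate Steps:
U(O) = -7 + (41 + O)*(42 + O) (U(O) = -7 + (O + 42)*(O + 41) = -7 + (42 + O)*(41 + O) = -7 + (41 + O)*(42 + O))
M(T, N) = -2 + N*(-43 + T) (M(T, N) = -2 + ((T - 43)*(N + N))/2 = -2 + ((-43 + T)*(2*N))/2 = -2 + (2*N*(-43 + T))/2 = -2 + N*(-43 + T))
H(-40)/M(11, 1) + 4483/U(22) = (-12*(-40))/(-2 - 43*1 + 1*11) + 4483/(1715 + 22**2 + 83*22) = 480/(-2 - 43 + 11) + 4483/(1715 + 484 + 1826) = 480/(-34) + 4483/4025 = 480*(-1/34) + 4483*(1/4025) = -240/17 + 4483/4025 = -889789/68425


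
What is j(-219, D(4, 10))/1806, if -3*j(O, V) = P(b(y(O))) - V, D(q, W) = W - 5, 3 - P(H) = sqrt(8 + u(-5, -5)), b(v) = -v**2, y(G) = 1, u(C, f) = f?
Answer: 1/2709 + sqrt(3)/5418 ≈ 0.00068882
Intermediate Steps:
P(H) = 3 - sqrt(3) (P(H) = 3 - sqrt(8 - 5) = 3 - sqrt(3))
D(q, W) = -5 + W
j(O, V) = -1 + V/3 + sqrt(3)/3 (j(O, V) = -((3 - sqrt(3)) - V)/3 = -(3 - V - sqrt(3))/3 = -1 + V/3 + sqrt(3)/3)
j(-219, D(4, 10))/1806 = (-1 + (-5 + 10)/3 + sqrt(3)/3)/1806 = (-1 + (1/3)*5 + sqrt(3)/3)*(1/1806) = (-1 + 5/3 + sqrt(3)/3)*(1/1806) = (2/3 + sqrt(3)/3)*(1/1806) = 1/2709 + sqrt(3)/5418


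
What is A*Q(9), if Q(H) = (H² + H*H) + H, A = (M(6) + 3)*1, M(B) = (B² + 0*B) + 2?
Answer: 7011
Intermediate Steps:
M(B) = 2 + B² (M(B) = (B² + 0) + 2 = B² + 2 = 2 + B²)
A = 41 (A = ((2 + 6²) + 3)*1 = ((2 + 36) + 3)*1 = (38 + 3)*1 = 41*1 = 41)
Q(H) = H + 2*H² (Q(H) = (H² + H²) + H = 2*H² + H = H + 2*H²)
A*Q(9) = 41*(9*(1 + 2*9)) = 41*(9*(1 + 18)) = 41*(9*19) = 41*171 = 7011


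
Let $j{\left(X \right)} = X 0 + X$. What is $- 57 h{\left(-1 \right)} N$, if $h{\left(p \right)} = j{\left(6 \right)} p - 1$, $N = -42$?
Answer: $-16758$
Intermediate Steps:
$j{\left(X \right)} = X$ ($j{\left(X \right)} = 0 + X = X$)
$h{\left(p \right)} = -1 + 6 p$ ($h{\left(p \right)} = 6 p - 1 = -1 + 6 p$)
$- 57 h{\left(-1 \right)} N = - 57 \left(-1 + 6 \left(-1\right)\right) \left(-42\right) = - 57 \left(-1 - 6\right) \left(-42\right) = \left(-57\right) \left(-7\right) \left(-42\right) = 399 \left(-42\right) = -16758$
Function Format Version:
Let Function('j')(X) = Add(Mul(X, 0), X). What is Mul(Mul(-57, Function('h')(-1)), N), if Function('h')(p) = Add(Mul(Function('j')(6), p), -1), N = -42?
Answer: -16758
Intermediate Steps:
Function('j')(X) = X (Function('j')(X) = Add(0, X) = X)
Function('h')(p) = Add(-1, Mul(6, p)) (Function('h')(p) = Add(Mul(6, p), -1) = Add(-1, Mul(6, p)))
Mul(Mul(-57, Function('h')(-1)), N) = Mul(Mul(-57, Add(-1, Mul(6, -1))), -42) = Mul(Mul(-57, Add(-1, -6)), -42) = Mul(Mul(-57, -7), -42) = Mul(399, -42) = -16758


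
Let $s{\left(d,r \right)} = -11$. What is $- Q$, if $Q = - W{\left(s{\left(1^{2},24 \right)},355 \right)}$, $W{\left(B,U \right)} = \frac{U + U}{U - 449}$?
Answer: $- \frac{355}{47} \approx -7.5532$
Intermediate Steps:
$W{\left(B,U \right)} = \frac{2 U}{-449 + U}$
$Q = \frac{355}{47}$ ($Q = - \frac{2 \cdot 355}{-449 + 355} = - \frac{2 \cdot 355}{-94} = - \frac{2 \cdot 355 \left(-1\right)}{94} = \left(-1\right) \left(- \frac{355}{47}\right) = \frac{355}{47} \approx 7.5532$)
$- Q = \left(-1\right) \frac{355}{47} = - \frac{355}{47}$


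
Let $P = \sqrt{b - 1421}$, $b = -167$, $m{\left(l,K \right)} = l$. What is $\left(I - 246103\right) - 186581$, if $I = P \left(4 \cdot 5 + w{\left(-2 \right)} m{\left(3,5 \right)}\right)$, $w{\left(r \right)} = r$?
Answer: $-432684 + 28 i \sqrt{397} \approx -4.3268 \cdot 10^{5} + 557.9 i$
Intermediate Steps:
$P = 2 i \sqrt{397}$ ($P = \sqrt{-167 - 1421} = \sqrt{-1588} = 2 i \sqrt{397} \approx 39.85 i$)
$I = 28 i \sqrt{397}$ ($I = 2 i \sqrt{397} \left(4 \cdot 5 - 6\right) = 2 i \sqrt{397} \left(20 - 6\right) = 2 i \sqrt{397} \cdot 14 = 28 i \sqrt{397} \approx 557.9 i$)
$\left(I - 246103\right) - 186581 = \left(28 i \sqrt{397} - 246103\right) - 186581 = \left(-246103 + 28 i \sqrt{397}\right) - 186581 = -432684 + 28 i \sqrt{397}$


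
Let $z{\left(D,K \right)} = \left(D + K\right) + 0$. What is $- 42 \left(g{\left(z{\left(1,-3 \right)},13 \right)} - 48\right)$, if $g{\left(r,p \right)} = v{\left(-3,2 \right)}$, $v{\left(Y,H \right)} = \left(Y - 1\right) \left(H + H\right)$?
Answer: $2688$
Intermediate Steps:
$z{\left(D,K \right)} = D + K$
$v{\left(Y,H \right)} = 2 H \left(-1 + Y\right)$ ($v{\left(Y,H \right)} = \left(-1 + Y\right) 2 H = 2 H \left(-1 + Y\right)$)
$g{\left(r,p \right)} = -16$ ($g{\left(r,p \right)} = 2 \cdot 2 \left(-1 - 3\right) = 2 \cdot 2 \left(-4\right) = -16$)
$- 42 \left(g{\left(z{\left(1,-3 \right)},13 \right)} - 48\right) = - 42 \left(-16 - 48\right) = \left(-42\right) \left(-64\right) = 2688$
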